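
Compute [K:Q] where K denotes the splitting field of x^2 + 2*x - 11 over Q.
[K:Q] = 2

The discriminant of x^2 + (2)*x + (-11) is b^2 - 4c = 4 - (-44) = 48. Since 48 is not a perfect square in Q, the polynomial is irreducible over Q. Its two roots generate a degree-2 extension, so [K:Q] = 2.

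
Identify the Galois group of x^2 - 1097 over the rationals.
Gal(K/Q) = Z/2Z (cyclic of order 2)

x^2 - 1097 is irreducible over Q since 1097 is not a rational square. The splitting field Q(sqrt(1097)) has degree 2 over Q, and its unique nontrivial automorphism is sqrt(1097) ↦ -sqrt(1097). Hence Gal(Q(sqrt(1097))/Q) = Z/2Z.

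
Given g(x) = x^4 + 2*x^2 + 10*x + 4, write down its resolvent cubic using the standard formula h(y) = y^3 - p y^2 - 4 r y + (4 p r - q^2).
h(y) = y^3 - 2*y^2 - 16*y - 68

Identify coefficients: p = 2, q = 10, r = 4.
Plug into h(y) = y^3 - p y^2 - 4 r y + (4 p r - q^2):
  h(y) = y^3 - (2) y^2 - 4*(4) y + (4*(2)*(4) - (10)^2)
       = y^3 + (-2) y^2 + (-16) y + (-68).
Simplifying: h(y) = y^3 - 2*y^2 - 16*y - 68.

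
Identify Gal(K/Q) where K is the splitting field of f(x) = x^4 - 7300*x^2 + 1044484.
Gal(K/Q) = Z/2Z (cyclic of order 2)

f factors as (x^2 - 146)(x^2 - 7154), so the splitting field is K = Q(sqrt(146), sqrt(7154)). The squarefree part of 146 is 146 and the squarefree part of 7154 is also 146, so sqrt(146) and sqrt(7154) are both rational multiples of sqrt(146). Hence Q(sqrt(146)) = Q(sqrt(7154)) = Q(sqrt(146)), and the splitting field collapses to a single degree-2 extension with Galois group Z/2Z.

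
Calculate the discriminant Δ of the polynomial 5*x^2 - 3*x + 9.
Δ = -171

For a quadratic a x^2 + b x + c the discriminant is Δ = b^2 - 4ac = (-3)^2 - 4*(5)*(9) = 9 - (180) = -171.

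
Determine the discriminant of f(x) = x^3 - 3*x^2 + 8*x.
Δ = -1472

For x^3 + a x^2 + b x + c the discriminant is Δ = 18 a b c - 4 a^3 c + a^2 b^2 - 4 b^3 - 27 c^2.
Plug a = -3, b = 8, c = 0:
  18*(-3)*(8)*(0) - 4*(-3)^3*(0) + (-3)^2*(8)^2 - 4*(8)^3 - 27*(0)^2
  = 0 + (0) + 576 + (-2048) + (0)
  = -1472.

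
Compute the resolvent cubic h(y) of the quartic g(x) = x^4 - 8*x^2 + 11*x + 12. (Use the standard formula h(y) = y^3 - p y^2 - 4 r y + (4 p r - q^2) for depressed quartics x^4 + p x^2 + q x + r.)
h(y) = y^3 + 8*y^2 - 48*y - 505

Identify coefficients: p = -8, q = 11, r = 12.
Plug into h(y) = y^3 - p y^2 - 4 r y + (4 p r - q^2):
  h(y) = y^3 - (-8) y^2 - 4*(12) y + (4*(-8)*(12) - (11)^2)
       = y^3 + (8) y^2 + (-48) y + (-505).
Simplifying: h(y) = y^3 + 8*y^2 - 48*y - 505.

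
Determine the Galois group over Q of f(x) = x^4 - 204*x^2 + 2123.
Gal(K/Q) = V_4 (Klein four-group, Z/2Z × Z/2Z)

f factors as (x^2 - 11)(x^2 - 193), so the splitting field is K = Q(sqrt(11), sqrt(193)). The elements 11, 193, 2123 are all non-squares in Q, so sqrt(11) and sqrt(193) generate independent quadratic extensions. Thus [K:Q] = 4 and Gal(K/Q) is generated by the two order-2 automorphisms sqrt(11) ↦ -sqrt(11) and sqrt(193) ↦ -sqrt(193), giving V_4.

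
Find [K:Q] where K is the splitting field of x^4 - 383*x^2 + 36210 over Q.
[K:Q] = 4

f factors as (x^2 - 170)(x^2 - 213); the splitting field is K = Q(sqrt(170), sqrt(213)). Since 170, 213, and 36210 are all non-squares in Q, the three subfields Q(sqrt(170)), Q(sqrt(213)), Q(sqrt(36210)) are distinct degree-2 extensions, so [K:Q] = 4 (Klein four Galois group).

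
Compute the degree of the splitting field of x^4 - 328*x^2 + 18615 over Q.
[K:Q] = 4

f factors as (x^2 - 255)(x^2 - 73); the splitting field is K = Q(sqrt(255), sqrt(73)). Since 255, 73, and 18615 are all non-squares in Q, the three subfields Q(sqrt(255)), Q(sqrt(73)), Q(sqrt(18615)) are distinct degree-2 extensions, so [K:Q] = 4 (Klein four Galois group).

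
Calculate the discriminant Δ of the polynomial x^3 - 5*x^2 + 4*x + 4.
Δ = 272

For x^3 + a x^2 + b x + c the discriminant is Δ = 18 a b c - 4 a^3 c + a^2 b^2 - 4 b^3 - 27 c^2.
Plug a = -5, b = 4, c = 4:
  18*(-5)*(4)*(4) - 4*(-5)^3*(4) + (-5)^2*(4)^2 - 4*(4)^3 - 27*(4)^2
  = -1440 + (2000) + 400 + (-256) + (-432)
  = 272.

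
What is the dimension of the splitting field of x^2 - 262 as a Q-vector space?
[K:Q] = 2

The polynomial x^2 - 262 is irreducible over Q since 262 is not a perfect square. Its splitting field is Q(sqrt(262)), which has degree 2 over Q.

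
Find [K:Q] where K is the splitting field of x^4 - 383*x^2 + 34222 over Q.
[K:Q] = 4

f factors as (x^2 - 142)(x^2 - 241); the splitting field is K = Q(sqrt(142), sqrt(241)). Since 142, 241, and 34222 are all non-squares in Q, the three subfields Q(sqrt(142)), Q(sqrt(241)), Q(sqrt(34222)) are distinct degree-2 extensions, so [K:Q] = 4 (Klein four Galois group).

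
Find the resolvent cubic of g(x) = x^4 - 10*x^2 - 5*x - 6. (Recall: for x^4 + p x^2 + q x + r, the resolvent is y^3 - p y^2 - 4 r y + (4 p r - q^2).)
h(y) = y^3 + 10*y^2 + 24*y + 215

Identify coefficients: p = -10, q = -5, r = -6.
Plug into h(y) = y^3 - p y^2 - 4 r y + (4 p r - q^2):
  h(y) = y^3 - (-10) y^2 - 4*(-6) y + (4*(-10)*(-6) - (-5)^2)
       = y^3 + (10) y^2 + (24) y + (215).
Simplifying: h(y) = y^3 + 10*y^2 + 24*y + 215.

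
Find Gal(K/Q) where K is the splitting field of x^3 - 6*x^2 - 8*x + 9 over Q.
Gal(K/Q) = S_3 (symmetric group of order 6)

Compute the discriminant of x^3 + (-6)*x^2 + (-8)*x + (9): Δ = 17717. Since Δ is not a rational square, the Galois group is not contained in A_3; it must be the full S_3 (irreducibility of the cubic rules out anything smaller).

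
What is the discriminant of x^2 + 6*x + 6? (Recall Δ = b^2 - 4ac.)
Δ = 12

For a quadratic a x^2 + b x + c the discriminant is Δ = b^2 - 4ac = (6)^2 - 4*(1)*(6) = 36 - (24) = 12.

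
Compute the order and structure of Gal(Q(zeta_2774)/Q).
|Gal(Q(zeta_2774)/Q)| = phi(2774) = 1296; group ≅ (Z/2774Z)^* ≅ Z/18Z × Z/72Z

The n-th cyclotomic polynomial Φ_2774(x) is the minimal polynomial of zeta_2774 over Q and has degree phi(2774) = 1296. So Q(zeta_2774) is a degree-1296 Galois extension with Galois group (Z/2774Z)^*. By CRT, (Z/2774Z)^* ≅ (Z/2Z)^* × (Z/19Z)^* × (Z/73Z)^*. Each prime-power unit group is (Z/2Z)^* ≅ trivial group (order 1); (Z/19Z)^* ≅ Z/18Z; (Z/73Z)^* ≅ Z/72Z. Hence Gal(Q(zeta_2774)/Q) ≅ Z/18Z × Z/72Z.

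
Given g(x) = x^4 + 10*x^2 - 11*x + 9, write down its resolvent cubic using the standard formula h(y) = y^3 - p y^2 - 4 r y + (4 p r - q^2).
h(y) = y^3 - 10*y^2 - 36*y + 239

Identify coefficients: p = 10, q = -11, r = 9.
Plug into h(y) = y^3 - p y^2 - 4 r y + (4 p r - q^2):
  h(y) = y^3 - (10) y^2 - 4*(9) y + (4*(10)*(9) - (-11)^2)
       = y^3 + (-10) y^2 + (-36) y + (239).
Simplifying: h(y) = y^3 - 10*y^2 - 36*y + 239.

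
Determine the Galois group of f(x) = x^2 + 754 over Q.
Gal(K/Q) = Z/2Z (cyclic of order 2)

x^2 + 754 is irreducible over Q since -754 is not a rational square. The splitting field Q(sqrt(-754)) has degree 2 over Q, and its unique nontrivial automorphism is sqrt(-754) ↦ -sqrt(-754). Hence Gal(Q(sqrt(-754))/Q) = Z/2Z.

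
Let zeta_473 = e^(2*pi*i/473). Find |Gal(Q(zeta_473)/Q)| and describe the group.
|Gal(Q(zeta_473)/Q)| = phi(473) = 420; group ≅ (Z/473Z)^* ≅ Z/10Z × Z/42Z

The n-th cyclotomic polynomial Φ_473(x) is the minimal polynomial of zeta_473 over Q and has degree phi(473) = 420. So Q(zeta_473) is a degree-420 Galois extension with Galois group (Z/473Z)^*. By CRT, (Z/473Z)^* ≅ (Z/11Z)^* × (Z/43Z)^*. Each prime-power unit group is (Z/11Z)^* ≅ Z/10Z; (Z/43Z)^* ≅ Z/42Z. Hence Gal(Q(zeta_473)/Q) ≅ Z/10Z × Z/42Z.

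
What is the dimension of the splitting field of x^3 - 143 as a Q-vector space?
[K:Q] = 6

x^3 - 143 has one real root r = 143^(1/3) and two complex roots r*zeta_3, r*zeta_3^2 where zeta_3 = e^(2*pi*i/3). The splitting field is Q(r, zeta_3). [Q(r):Q] = 3 and [Q(zeta_3):Q] = 2 with gcd = 1, so [Q(r, zeta_3):Q] = 3 * 2 = 6.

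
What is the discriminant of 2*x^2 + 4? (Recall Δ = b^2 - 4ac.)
Δ = -32

For a quadratic a x^2 + b x + c the discriminant is Δ = b^2 - 4ac = (0)^2 - 4*(2)*(4) = 0 - (32) = -32.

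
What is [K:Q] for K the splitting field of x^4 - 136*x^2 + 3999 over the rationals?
[K:Q] = 4

f factors as (x^2 - 93)(x^2 - 43); the splitting field is K = Q(sqrt(93), sqrt(43)). Since 93, 43, and 3999 are all non-squares in Q, the three subfields Q(sqrt(93)), Q(sqrt(43)), Q(sqrt(3999)) are distinct degree-2 extensions, so [K:Q] = 4 (Klein four Galois group).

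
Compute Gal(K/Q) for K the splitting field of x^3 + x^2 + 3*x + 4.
Gal(K/Q) = S_3 (symmetric group of order 6)

Compute the discriminant of x^3 + (1)*x^2 + (3)*x + (4): Δ = -331. Since Δ is not a rational square, the Galois group is not contained in A_3; it must be the full S_3 (irreducibility of the cubic rules out anything smaller).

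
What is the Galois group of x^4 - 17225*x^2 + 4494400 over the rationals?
Gal(K/Q) = Z/2Z (cyclic of order 2)

f factors as (x^2 - 265)(x^2 - 16960), so the splitting field is K = Q(sqrt(265), sqrt(16960)). The squarefree part of 265 is 265 and the squarefree part of 16960 is also 265, so sqrt(265) and sqrt(16960) are both rational multiples of sqrt(265). Hence Q(sqrt(265)) = Q(sqrt(16960)) = Q(sqrt(265)), and the splitting field collapses to a single degree-2 extension with Galois group Z/2Z.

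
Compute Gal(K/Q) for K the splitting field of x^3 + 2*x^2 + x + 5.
Gal(K/Q) = S_3 (symmetric group of order 6)

Compute the discriminant of x^3 + (2)*x^2 + (1)*x + (5): Δ = -655. Since Δ is not a rational square, the Galois group is not contained in A_3; it must be the full S_3 (irreducibility of the cubic rules out anything smaller).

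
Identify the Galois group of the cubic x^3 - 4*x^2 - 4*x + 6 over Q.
Gal(K/Q) = S_3 (symmetric group of order 6)

Compute the discriminant of x^3 + (-4)*x^2 + (-4)*x + (6): Δ = 2804. Since Δ is not a rational square, the Galois group is not contained in A_3; it must be the full S_3 (irreducibility of the cubic rules out anything smaller).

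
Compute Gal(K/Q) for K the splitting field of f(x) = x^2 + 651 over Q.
Gal(K/Q) = Z/2Z (cyclic of order 2)

x^2 + 651 is irreducible over Q since -651 is not a rational square. The splitting field Q(sqrt(-651)) has degree 2 over Q, and its unique nontrivial automorphism is sqrt(-651) ↦ -sqrt(-651). Hence Gal(Q(sqrt(-651))/Q) = Z/2Z.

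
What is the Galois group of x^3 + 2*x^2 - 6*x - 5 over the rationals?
Gal(K/Q) = S_3 (symmetric group of order 6)

Compute the discriminant of x^3 + (2)*x^2 + (-6)*x + (-5): Δ = 1573. Since Δ is not a rational square, the Galois group is not contained in A_3; it must be the full S_3 (irreducibility of the cubic rules out anything smaller).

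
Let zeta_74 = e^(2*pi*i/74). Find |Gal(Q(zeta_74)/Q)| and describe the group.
|Gal(Q(zeta_74)/Q)| = phi(74) = 36; group ≅ (Z/74Z)^* ≅ Z/36Z

The n-th cyclotomic polynomial Φ_74(x) is the minimal polynomial of zeta_74 over Q and has degree phi(74) = 36. So Q(zeta_74) is a degree-36 Galois extension with Galois group (Z/74Z)^*. By CRT, (Z/74Z)^* ≅ (Z/2Z)^* × (Z/37Z)^*. Each prime-power unit group is (Z/2Z)^* ≅ trivial group (order 1); (Z/37Z)^* ≅ Z/36Z. Hence Gal(Q(zeta_74)/Q) ≅ Z/36Z.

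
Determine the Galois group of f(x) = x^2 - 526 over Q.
Gal(K/Q) = Z/2Z (cyclic of order 2)

x^2 - 526 is irreducible over Q since 526 is not a rational square. The splitting field Q(sqrt(526)) has degree 2 over Q, and its unique nontrivial automorphism is sqrt(526) ↦ -sqrt(526). Hence Gal(Q(sqrt(526))/Q) = Z/2Z.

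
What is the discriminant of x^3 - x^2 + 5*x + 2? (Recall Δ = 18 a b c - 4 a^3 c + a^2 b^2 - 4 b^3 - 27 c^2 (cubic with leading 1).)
Δ = -755

For x^3 + a x^2 + b x + c the discriminant is Δ = 18 a b c - 4 a^3 c + a^2 b^2 - 4 b^3 - 27 c^2.
Plug a = -1, b = 5, c = 2:
  18*(-1)*(5)*(2) - 4*(-1)^3*(2) + (-1)^2*(5)^2 - 4*(5)^3 - 27*(2)^2
  = -180 + (8) + 25 + (-500) + (-108)
  = -755.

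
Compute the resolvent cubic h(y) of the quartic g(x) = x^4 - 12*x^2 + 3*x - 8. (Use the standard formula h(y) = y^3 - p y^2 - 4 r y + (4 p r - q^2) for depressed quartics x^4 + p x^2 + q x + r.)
h(y) = y^3 + 12*y^2 + 32*y + 375

Identify coefficients: p = -12, q = 3, r = -8.
Plug into h(y) = y^3 - p y^2 - 4 r y + (4 p r - q^2):
  h(y) = y^3 - (-12) y^2 - 4*(-8) y + (4*(-12)*(-8) - (3)^2)
       = y^3 + (12) y^2 + (32) y + (375).
Simplifying: h(y) = y^3 + 12*y^2 + 32*y + 375.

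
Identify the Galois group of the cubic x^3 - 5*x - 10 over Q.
Gal(K/Q) = S_3 (symmetric group of order 6)

Compute the discriminant of x^3 + (0)*x^2 + (-5)*x + (-10): Δ = -2200. Since Δ is not a rational square, the Galois group is not contained in A_3; it must be the full S_3 (irreducibility of the cubic rules out anything smaller).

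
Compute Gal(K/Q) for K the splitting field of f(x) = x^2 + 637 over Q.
Gal(K/Q) = Z/2Z (cyclic of order 2)

x^2 + 637 is irreducible over Q since -637 is not a rational square. The splitting field Q(sqrt(-637)) has degree 2 over Q, and its unique nontrivial automorphism is sqrt(-637) ↦ -sqrt(-637). Hence Gal(Q(sqrt(-637))/Q) = Z/2Z.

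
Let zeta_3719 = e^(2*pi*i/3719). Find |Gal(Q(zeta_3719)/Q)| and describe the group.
|Gal(Q(zeta_3719)/Q)| = phi(3719) = 3718; group ≅ (Z/3719Z)^* ≅ Z/3718Z

The n-th cyclotomic polynomial Φ_3719(x) is the minimal polynomial of zeta_3719 over Q and has degree phi(3719) = 3718. So Q(zeta_3719) is a degree-3718 Galois extension with Galois group (Z/3719Z)^*. (Z/3719Z)^* is cyclic since 3719 is an odd prime power (or 4). Hence Gal(Q(zeta_3719)/Q) ≅ Z/3718Z.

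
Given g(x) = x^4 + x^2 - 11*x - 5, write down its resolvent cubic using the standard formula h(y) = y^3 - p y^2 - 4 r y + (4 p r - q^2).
h(y) = y^3 - y^2 + 20*y - 141

Identify coefficients: p = 1, q = -11, r = -5.
Plug into h(y) = y^3 - p y^2 - 4 r y + (4 p r - q^2):
  h(y) = y^3 - (1) y^2 - 4*(-5) y + (4*(1)*(-5) - (-11)^2)
       = y^3 + (-1) y^2 + (20) y + (-141).
Simplifying: h(y) = y^3 - y^2 + 20*y - 141.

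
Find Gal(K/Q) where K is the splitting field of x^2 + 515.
Gal(K/Q) = Z/2Z (cyclic of order 2)

x^2 + 515 is irreducible over Q since -515 is not a rational square. The splitting field Q(sqrt(-515)) has degree 2 over Q, and its unique nontrivial automorphism is sqrt(-515) ↦ -sqrt(-515). Hence Gal(Q(sqrt(-515))/Q) = Z/2Z.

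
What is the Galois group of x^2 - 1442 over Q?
Gal(K/Q) = Z/2Z (cyclic of order 2)

x^2 - 1442 is irreducible over Q since 1442 is not a rational square. The splitting field Q(sqrt(1442)) has degree 2 over Q, and its unique nontrivial automorphism is sqrt(1442) ↦ -sqrt(1442). Hence Gal(Q(sqrt(1442))/Q) = Z/2Z.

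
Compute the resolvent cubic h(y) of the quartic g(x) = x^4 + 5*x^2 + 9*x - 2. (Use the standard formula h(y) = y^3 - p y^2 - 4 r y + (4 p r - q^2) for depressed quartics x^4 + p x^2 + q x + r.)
h(y) = y^3 - 5*y^2 + 8*y - 121

Identify coefficients: p = 5, q = 9, r = -2.
Plug into h(y) = y^3 - p y^2 - 4 r y + (4 p r - q^2):
  h(y) = y^3 - (5) y^2 - 4*(-2) y + (4*(5)*(-2) - (9)^2)
       = y^3 + (-5) y^2 + (8) y + (-121).
Simplifying: h(y) = y^3 - 5*y^2 + 8*y - 121.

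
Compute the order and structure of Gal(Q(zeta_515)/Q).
|Gal(Q(zeta_515)/Q)| = phi(515) = 408; group ≅ (Z/515Z)^* ≅ Z/4Z × Z/102Z

The n-th cyclotomic polynomial Φ_515(x) is the minimal polynomial of zeta_515 over Q and has degree phi(515) = 408. So Q(zeta_515) is a degree-408 Galois extension with Galois group (Z/515Z)^*. By CRT, (Z/515Z)^* ≅ (Z/5Z)^* × (Z/103Z)^*. Each prime-power unit group is (Z/5Z)^* ≅ Z/4Z; (Z/103Z)^* ≅ Z/102Z. Hence Gal(Q(zeta_515)/Q) ≅ Z/4Z × Z/102Z.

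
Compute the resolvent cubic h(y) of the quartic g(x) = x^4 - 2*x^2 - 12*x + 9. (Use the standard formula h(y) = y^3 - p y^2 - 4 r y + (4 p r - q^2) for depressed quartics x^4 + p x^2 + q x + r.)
h(y) = y^3 + 2*y^2 - 36*y - 216

Identify coefficients: p = -2, q = -12, r = 9.
Plug into h(y) = y^3 - p y^2 - 4 r y + (4 p r - q^2):
  h(y) = y^3 - (-2) y^2 - 4*(9) y + (4*(-2)*(9) - (-12)^2)
       = y^3 + (2) y^2 + (-36) y + (-216).
Simplifying: h(y) = y^3 + 2*y^2 - 36*y - 216.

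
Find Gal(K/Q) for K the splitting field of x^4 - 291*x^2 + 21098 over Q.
Gal(K/Q) = V_4 (Klein four-group, Z/2Z × Z/2Z)

f factors as (x^2 - 137)(x^2 - 154), so the splitting field is K = Q(sqrt(137), sqrt(154)). The elements 137, 154, 21098 are all non-squares in Q, so sqrt(137) and sqrt(154) generate independent quadratic extensions. Thus [K:Q] = 4 and Gal(K/Q) is generated by the two order-2 automorphisms sqrt(137) ↦ -sqrt(137) and sqrt(154) ↦ -sqrt(154), giving V_4.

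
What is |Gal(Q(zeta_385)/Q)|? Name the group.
|Gal(Q(zeta_385)/Q)| = phi(385) = 240; group ≅ (Z/385Z)^* ≅ Z/4Z × Z/6Z × Z/10Z

The n-th cyclotomic polynomial Φ_385(x) is the minimal polynomial of zeta_385 over Q and has degree phi(385) = 240. So Q(zeta_385) is a degree-240 Galois extension with Galois group (Z/385Z)^*. By CRT, (Z/385Z)^* ≅ (Z/5Z)^* × (Z/7Z)^* × (Z/11Z)^*. Each prime-power unit group is (Z/5Z)^* ≅ Z/4Z; (Z/7Z)^* ≅ Z/6Z; (Z/11Z)^* ≅ Z/10Z. Hence Gal(Q(zeta_385)/Q) ≅ Z/4Z × Z/6Z × Z/10Z.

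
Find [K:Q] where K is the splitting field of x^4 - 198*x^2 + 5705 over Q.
[K:Q] = 4

f factors as (x^2 - 35)(x^2 - 163); the splitting field is K = Q(sqrt(35), sqrt(163)). Since 35, 163, and 5705 are all non-squares in Q, the three subfields Q(sqrt(35)), Q(sqrt(163)), Q(sqrt(5705)) are distinct degree-2 extensions, so [K:Q] = 4 (Klein four Galois group).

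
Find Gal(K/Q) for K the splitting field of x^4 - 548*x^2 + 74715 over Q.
Gal(K/Q) = V_4 (Klein four-group, Z/2Z × Z/2Z)

f factors as (x^2 - 255)(x^2 - 293), so the splitting field is K = Q(sqrt(255), sqrt(293)). The elements 255, 293, 74715 are all non-squares in Q, so sqrt(255) and sqrt(293) generate independent quadratic extensions. Thus [K:Q] = 4 and Gal(K/Q) is generated by the two order-2 automorphisms sqrt(255) ↦ -sqrt(255) and sqrt(293) ↦ -sqrt(293), giving V_4.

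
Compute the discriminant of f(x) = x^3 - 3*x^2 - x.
Δ = 13

For x^3 + a x^2 + b x + c the discriminant is Δ = 18 a b c - 4 a^3 c + a^2 b^2 - 4 b^3 - 27 c^2.
Plug a = -3, b = -1, c = 0:
  18*(-3)*(-1)*(0) - 4*(-3)^3*(0) + (-3)^2*(-1)^2 - 4*(-1)^3 - 27*(0)^2
  = 0 + (0) + 9 + (4) + (0)
  = 13.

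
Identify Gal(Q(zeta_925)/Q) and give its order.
|Gal(Q(zeta_925)/Q)| = phi(925) = 720; group ≅ (Z/925Z)^* ≅ Z/20Z × Z/36Z

The n-th cyclotomic polynomial Φ_925(x) is the minimal polynomial of zeta_925 over Q and has degree phi(925) = 720. So Q(zeta_925) is a degree-720 Galois extension with Galois group (Z/925Z)^*. By CRT, (Z/925Z)^* ≅ (Z/25Z)^* × (Z/37Z)^*. Each prime-power unit group is (Z/25Z)^* ≅ Z/20Z; (Z/37Z)^* ≅ Z/36Z. Hence Gal(Q(zeta_925)/Q) ≅ Z/20Z × Z/36Z.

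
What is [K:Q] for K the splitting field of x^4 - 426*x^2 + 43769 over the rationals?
[K:Q] = 4

f factors as (x^2 - 253)(x^2 - 173); the splitting field is K = Q(sqrt(253), sqrt(173)). Since 253, 173, and 43769 are all non-squares in Q, the three subfields Q(sqrt(253)), Q(sqrt(173)), Q(sqrt(43769)) are distinct degree-2 extensions, so [K:Q] = 4 (Klein four Galois group).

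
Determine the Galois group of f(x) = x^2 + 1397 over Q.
Gal(K/Q) = Z/2Z (cyclic of order 2)

x^2 + 1397 is irreducible over Q since -1397 is not a rational square. The splitting field Q(sqrt(-1397)) has degree 2 over Q, and its unique nontrivial automorphism is sqrt(-1397) ↦ -sqrt(-1397). Hence Gal(Q(sqrt(-1397))/Q) = Z/2Z.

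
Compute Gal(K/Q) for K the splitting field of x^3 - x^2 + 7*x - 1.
Gal(K/Q) = S_3 (symmetric group of order 6)

Compute the discriminant of x^3 + (-1)*x^2 + (7)*x + (-1): Δ = -1228. Since Δ is not a rational square, the Galois group is not contained in A_3; it must be the full S_3 (irreducibility of the cubic rules out anything smaller).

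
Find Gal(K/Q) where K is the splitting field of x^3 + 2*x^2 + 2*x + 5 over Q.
Gal(K/Q) = S_3 (symmetric group of order 6)

Compute the discriminant of x^3 + (2)*x^2 + (2)*x + (5): Δ = -491. Since Δ is not a rational square, the Galois group is not contained in A_3; it must be the full S_3 (irreducibility of the cubic rules out anything smaller).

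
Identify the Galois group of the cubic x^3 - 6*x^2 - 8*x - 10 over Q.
Gal(K/Q) = S_3 (symmetric group of order 6)

Compute the discriminant of x^3 + (-6)*x^2 + (-8)*x + (-10): Δ = -15628. Since Δ is not a rational square, the Galois group is not contained in A_3; it must be the full S_3 (irreducibility of the cubic rules out anything smaller).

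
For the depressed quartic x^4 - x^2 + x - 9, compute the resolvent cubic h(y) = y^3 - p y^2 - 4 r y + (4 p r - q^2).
h(y) = y^3 + y^2 + 36*y + 35

Identify coefficients: p = -1, q = 1, r = -9.
Plug into h(y) = y^3 - p y^2 - 4 r y + (4 p r - q^2):
  h(y) = y^3 - (-1) y^2 - 4*(-9) y + (4*(-1)*(-9) - (1)^2)
       = y^3 + (1) y^2 + (36) y + (35).
Simplifying: h(y) = y^3 + y^2 + 36*y + 35.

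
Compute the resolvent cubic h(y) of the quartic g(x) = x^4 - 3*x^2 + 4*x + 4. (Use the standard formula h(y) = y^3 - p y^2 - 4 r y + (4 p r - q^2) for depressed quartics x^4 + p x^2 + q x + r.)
h(y) = y^3 + 3*y^2 - 16*y - 64

Identify coefficients: p = -3, q = 4, r = 4.
Plug into h(y) = y^3 - p y^2 - 4 r y + (4 p r - q^2):
  h(y) = y^3 - (-3) y^2 - 4*(4) y + (4*(-3)*(4) - (4)^2)
       = y^3 + (3) y^2 + (-16) y + (-64).
Simplifying: h(y) = y^3 + 3*y^2 - 16*y - 64.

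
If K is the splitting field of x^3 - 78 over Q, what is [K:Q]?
[K:Q] = 6

x^3 - 78 has one real root r = 78^(1/3) and two complex roots r*zeta_3, r*zeta_3^2 where zeta_3 = e^(2*pi*i/3). The splitting field is Q(r, zeta_3). [Q(r):Q] = 3 and [Q(zeta_3):Q] = 2 with gcd = 1, so [Q(r, zeta_3):Q] = 3 * 2 = 6.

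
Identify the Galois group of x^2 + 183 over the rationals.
Gal(K/Q) = Z/2Z (cyclic of order 2)

x^2 + 183 is irreducible over Q since -183 is not a rational square. The splitting field Q(sqrt(-183)) has degree 2 over Q, and its unique nontrivial automorphism is sqrt(-183) ↦ -sqrt(-183). Hence Gal(Q(sqrt(-183))/Q) = Z/2Z.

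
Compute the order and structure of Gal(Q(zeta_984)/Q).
|Gal(Q(zeta_984)/Q)| = phi(984) = 320; group ≅ (Z/984Z)^* ≅ Z/2Z × Z/2Z × Z/2Z × Z/40Z

The n-th cyclotomic polynomial Φ_984(x) is the minimal polynomial of zeta_984 over Q and has degree phi(984) = 320. So Q(zeta_984) is a degree-320 Galois extension with Galois group (Z/984Z)^*. By CRT, (Z/984Z)^* ≅ (Z/8Z)^* × (Z/3Z)^* × (Z/41Z)^*. Each prime-power unit group is (Z/8Z)^* ≅ Z/2Z × Z/2Z; (Z/3Z)^* ≅ Z/2Z; (Z/41Z)^* ≅ Z/40Z. Hence Gal(Q(zeta_984)/Q) ≅ Z/2Z × Z/2Z × Z/2Z × Z/40Z.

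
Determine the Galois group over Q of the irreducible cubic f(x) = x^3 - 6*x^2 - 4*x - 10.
Gal(K/Q) = S_3 (symmetric group of order 6)

Compute the discriminant of x^3 + (-6)*x^2 + (-4)*x + (-10): Δ = -14828. Since Δ is not a rational square, the Galois group is not contained in A_3; it must be the full S_3 (irreducibility of the cubic rules out anything smaller).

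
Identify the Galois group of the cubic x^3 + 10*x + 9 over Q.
Gal(K/Q) = S_3 (symmetric group of order 6)

Compute the discriminant of x^3 + (0)*x^2 + (10)*x + (9): Δ = -6187. Since Δ is not a rational square, the Galois group is not contained in A_3; it must be the full S_3 (irreducibility of the cubic rules out anything smaller).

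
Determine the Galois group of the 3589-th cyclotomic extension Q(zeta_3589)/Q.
|Gal(Q(zeta_3589)/Q)| = phi(3589) = 3456; group ≅ (Z/3589Z)^* ≅ Z/36Z × Z/96Z

The n-th cyclotomic polynomial Φ_3589(x) is the minimal polynomial of zeta_3589 over Q and has degree phi(3589) = 3456. So Q(zeta_3589) is a degree-3456 Galois extension with Galois group (Z/3589Z)^*. By CRT, (Z/3589Z)^* ≅ (Z/37Z)^* × (Z/97Z)^*. Each prime-power unit group is (Z/37Z)^* ≅ Z/36Z; (Z/97Z)^* ≅ Z/96Z. Hence Gal(Q(zeta_3589)/Q) ≅ Z/36Z × Z/96Z.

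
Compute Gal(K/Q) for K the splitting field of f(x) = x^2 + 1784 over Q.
Gal(K/Q) = Z/2Z (cyclic of order 2)

x^2 + 1784 is irreducible over Q since -1784 is not a rational square. The splitting field Q(sqrt(-1784)) has degree 2 over Q, and its unique nontrivial automorphism is sqrt(-1784) ↦ -sqrt(-1784). Hence Gal(Q(sqrt(-1784))/Q) = Z/2Z.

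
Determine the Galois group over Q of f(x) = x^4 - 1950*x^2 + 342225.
Gal(K/Q) = Z/2Z (cyclic of order 2)

f factors as (x^2 - 195)(x^2 - 1755), so the splitting field is K = Q(sqrt(195), sqrt(1755)). The squarefree part of 195 is 195 and the squarefree part of 1755 is also 195, so sqrt(195) and sqrt(1755) are both rational multiples of sqrt(195). Hence Q(sqrt(195)) = Q(sqrt(1755)) = Q(sqrt(195)), and the splitting field collapses to a single degree-2 extension with Galois group Z/2Z.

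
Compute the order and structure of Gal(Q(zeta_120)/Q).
|Gal(Q(zeta_120)/Q)| = phi(120) = 32; group ≅ (Z/120Z)^* ≅ Z/2Z × Z/2Z × Z/2Z × Z/4Z

The n-th cyclotomic polynomial Φ_120(x) is the minimal polynomial of zeta_120 over Q and has degree phi(120) = 32. So Q(zeta_120) is a degree-32 Galois extension with Galois group (Z/120Z)^*. By CRT, (Z/120Z)^* ≅ (Z/8Z)^* × (Z/3Z)^* × (Z/5Z)^*. Each prime-power unit group is (Z/8Z)^* ≅ Z/2Z × Z/2Z; (Z/3Z)^* ≅ Z/2Z; (Z/5Z)^* ≅ Z/4Z. Hence Gal(Q(zeta_120)/Q) ≅ Z/2Z × Z/2Z × Z/2Z × Z/4Z.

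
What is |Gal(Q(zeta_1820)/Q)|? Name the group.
|Gal(Q(zeta_1820)/Q)| = phi(1820) = 576; group ≅ (Z/1820Z)^* ≅ Z/2Z × Z/4Z × Z/6Z × Z/12Z

The n-th cyclotomic polynomial Φ_1820(x) is the minimal polynomial of zeta_1820 over Q and has degree phi(1820) = 576. So Q(zeta_1820) is a degree-576 Galois extension with Galois group (Z/1820Z)^*. By CRT, (Z/1820Z)^* ≅ (Z/4Z)^* × (Z/5Z)^* × (Z/7Z)^* × (Z/13Z)^*. Each prime-power unit group is (Z/4Z)^* ≅ Z/2Z; (Z/5Z)^* ≅ Z/4Z; (Z/7Z)^* ≅ Z/6Z; (Z/13Z)^* ≅ Z/12Z. Hence Gal(Q(zeta_1820)/Q) ≅ Z/2Z × Z/4Z × Z/6Z × Z/12Z.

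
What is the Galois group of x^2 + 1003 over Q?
Gal(K/Q) = Z/2Z (cyclic of order 2)

x^2 + 1003 is irreducible over Q since -1003 is not a rational square. The splitting field Q(sqrt(-1003)) has degree 2 over Q, and its unique nontrivial automorphism is sqrt(-1003) ↦ -sqrt(-1003). Hence Gal(Q(sqrt(-1003))/Q) = Z/2Z.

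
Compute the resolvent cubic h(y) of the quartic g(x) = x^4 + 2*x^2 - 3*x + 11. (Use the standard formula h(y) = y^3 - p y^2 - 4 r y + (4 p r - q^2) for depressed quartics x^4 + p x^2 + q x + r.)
h(y) = y^3 - 2*y^2 - 44*y + 79

Identify coefficients: p = 2, q = -3, r = 11.
Plug into h(y) = y^3 - p y^2 - 4 r y + (4 p r - q^2):
  h(y) = y^3 - (2) y^2 - 4*(11) y + (4*(2)*(11) - (-3)^2)
       = y^3 + (-2) y^2 + (-44) y + (79).
Simplifying: h(y) = y^3 - 2*y^2 - 44*y + 79.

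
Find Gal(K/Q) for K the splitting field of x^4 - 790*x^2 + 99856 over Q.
Gal(K/Q) = Z/2Z (cyclic of order 2)

f factors as (x^2 - 158)(x^2 - 632), so the splitting field is K = Q(sqrt(158), sqrt(632)). The squarefree part of 158 is 158 and the squarefree part of 632 is also 158, so sqrt(158) and sqrt(632) are both rational multiples of sqrt(158). Hence Q(sqrt(158)) = Q(sqrt(632)) = Q(sqrt(158)), and the splitting field collapses to a single degree-2 extension with Galois group Z/2Z.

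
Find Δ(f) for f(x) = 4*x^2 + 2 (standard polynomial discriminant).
Δ = -32

For a quadratic a x^2 + b x + c the discriminant is Δ = b^2 - 4ac = (0)^2 - 4*(4)*(2) = 0 - (32) = -32.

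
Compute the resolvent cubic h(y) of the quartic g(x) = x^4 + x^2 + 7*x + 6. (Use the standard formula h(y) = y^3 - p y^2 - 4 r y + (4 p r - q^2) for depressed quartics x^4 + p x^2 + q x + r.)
h(y) = y^3 - y^2 - 24*y - 25

Identify coefficients: p = 1, q = 7, r = 6.
Plug into h(y) = y^3 - p y^2 - 4 r y + (4 p r - q^2):
  h(y) = y^3 - (1) y^2 - 4*(6) y + (4*(1)*(6) - (7)^2)
       = y^3 + (-1) y^2 + (-24) y + (-25).
Simplifying: h(y) = y^3 - y^2 - 24*y - 25.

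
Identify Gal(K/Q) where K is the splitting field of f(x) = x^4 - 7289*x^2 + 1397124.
Gal(K/Q) = Z/2Z (cyclic of order 2)

f factors as (x^2 - 197)(x^2 - 7092), so the splitting field is K = Q(sqrt(197), sqrt(7092)). The squarefree part of 197 is 197 and the squarefree part of 7092 is also 197, so sqrt(197) and sqrt(7092) are both rational multiples of sqrt(197). Hence Q(sqrt(197)) = Q(sqrt(7092)) = Q(sqrt(197)), and the splitting field collapses to a single degree-2 extension with Galois group Z/2Z.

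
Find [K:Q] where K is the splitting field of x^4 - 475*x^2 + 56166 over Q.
[K:Q] = 4

f factors as (x^2 - 222)(x^2 - 253); the splitting field is K = Q(sqrt(222), sqrt(253)). Since 222, 253, and 56166 are all non-squares in Q, the three subfields Q(sqrt(222)), Q(sqrt(253)), Q(sqrt(56166)) are distinct degree-2 extensions, so [K:Q] = 4 (Klein four Galois group).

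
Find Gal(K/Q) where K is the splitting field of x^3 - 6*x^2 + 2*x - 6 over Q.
Gal(K/Q) = S_3 (symmetric group of order 6)

Compute the discriminant of x^3 + (-6)*x^2 + (2)*x + (-6): Δ = -4748. Since Δ is not a rational square, the Galois group is not contained in A_3; it must be the full S_3 (irreducibility of the cubic rules out anything smaller).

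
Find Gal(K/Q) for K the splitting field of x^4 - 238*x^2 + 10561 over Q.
Gal(K/Q) = V_4 (Klein four-group, Z/2Z × Z/2Z)

f factors as (x^2 - 179)(x^2 - 59), so the splitting field is K = Q(sqrt(179), sqrt(59)). The elements 179, 59, 10561 are all non-squares in Q, so sqrt(179) and sqrt(59) generate independent quadratic extensions. Thus [K:Q] = 4 and Gal(K/Q) is generated by the two order-2 automorphisms sqrt(179) ↦ -sqrt(179) and sqrt(59) ↦ -sqrt(59), giving V_4.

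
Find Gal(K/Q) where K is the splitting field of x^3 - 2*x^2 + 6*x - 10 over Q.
Gal(K/Q) = S_3 (symmetric group of order 6)

Compute the discriminant of x^3 + (-2)*x^2 + (6)*x + (-10): Δ = -1580. Since Δ is not a rational square, the Galois group is not contained in A_3; it must be the full S_3 (irreducibility of the cubic rules out anything smaller).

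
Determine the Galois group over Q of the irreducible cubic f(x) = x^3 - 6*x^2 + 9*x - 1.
Gal(K/Q) = A_3 (cyclic of order 3)

Compute the discriminant of x^3 + (-6)*x^2 + (9)*x + (-1): Δ = 81. Since Δ is a perfect square (Δ = 9^2), the Galois group is contained in A_3. Irreducibility forces the group to be transitive on three roots, so Gal = A_3.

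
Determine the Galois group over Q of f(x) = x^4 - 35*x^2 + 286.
Gal(K/Q) = V_4 (Klein four-group, Z/2Z × Z/2Z)

f factors as (x^2 - 22)(x^2 - 13), so the splitting field is K = Q(sqrt(22), sqrt(13)). The elements 22, 13, 286 are all non-squares in Q, so sqrt(22) and sqrt(13) generate independent quadratic extensions. Thus [K:Q] = 4 and Gal(K/Q) is generated by the two order-2 automorphisms sqrt(22) ↦ -sqrt(22) and sqrt(13) ↦ -sqrt(13), giving V_4.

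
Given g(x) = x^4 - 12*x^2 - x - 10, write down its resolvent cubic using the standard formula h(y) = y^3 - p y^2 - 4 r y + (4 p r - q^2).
h(y) = y^3 + 12*y^2 + 40*y + 479

Identify coefficients: p = -12, q = -1, r = -10.
Plug into h(y) = y^3 - p y^2 - 4 r y + (4 p r - q^2):
  h(y) = y^3 - (-12) y^2 - 4*(-10) y + (4*(-12)*(-10) - (-1)^2)
       = y^3 + (12) y^2 + (40) y + (479).
Simplifying: h(y) = y^3 + 12*y^2 + 40*y + 479.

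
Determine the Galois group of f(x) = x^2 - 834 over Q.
Gal(K/Q) = Z/2Z (cyclic of order 2)

x^2 - 834 is irreducible over Q since 834 is not a rational square. The splitting field Q(sqrt(834)) has degree 2 over Q, and its unique nontrivial automorphism is sqrt(834) ↦ -sqrt(834). Hence Gal(Q(sqrt(834))/Q) = Z/2Z.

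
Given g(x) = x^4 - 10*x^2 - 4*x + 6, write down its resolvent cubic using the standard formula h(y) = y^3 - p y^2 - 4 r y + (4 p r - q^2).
h(y) = y^3 + 10*y^2 - 24*y - 256

Identify coefficients: p = -10, q = -4, r = 6.
Plug into h(y) = y^3 - p y^2 - 4 r y + (4 p r - q^2):
  h(y) = y^3 - (-10) y^2 - 4*(6) y + (4*(-10)*(6) - (-4)^2)
       = y^3 + (10) y^2 + (-24) y + (-256).
Simplifying: h(y) = y^3 + 10*y^2 - 24*y - 256.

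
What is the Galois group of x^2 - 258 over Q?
Gal(K/Q) = Z/2Z (cyclic of order 2)

x^2 - 258 is irreducible over Q since 258 is not a rational square. The splitting field Q(sqrt(258)) has degree 2 over Q, and its unique nontrivial automorphism is sqrt(258) ↦ -sqrt(258). Hence Gal(Q(sqrt(258))/Q) = Z/2Z.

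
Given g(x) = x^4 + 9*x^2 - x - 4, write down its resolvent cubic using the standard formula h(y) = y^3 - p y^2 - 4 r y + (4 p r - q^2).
h(y) = y^3 - 9*y^2 + 16*y - 145

Identify coefficients: p = 9, q = -1, r = -4.
Plug into h(y) = y^3 - p y^2 - 4 r y + (4 p r - q^2):
  h(y) = y^3 - (9) y^2 - 4*(-4) y + (4*(9)*(-4) - (-1)^2)
       = y^3 + (-9) y^2 + (16) y + (-145).
Simplifying: h(y) = y^3 - 9*y^2 + 16*y - 145.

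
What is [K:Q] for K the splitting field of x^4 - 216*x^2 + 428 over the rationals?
[K:Q] = 4

f factors as (x^2 - 2)(x^2 - 214); the splitting field is K = Q(sqrt(2), sqrt(214)). Since 2, 214, and 428 are all non-squares in Q, the three subfields Q(sqrt(2)), Q(sqrt(214)), Q(sqrt(428)) are distinct degree-2 extensions, so [K:Q] = 4 (Klein four Galois group).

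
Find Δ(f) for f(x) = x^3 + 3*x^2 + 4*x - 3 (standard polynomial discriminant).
Δ = -679

For x^3 + a x^2 + b x + c the discriminant is Δ = 18 a b c - 4 a^3 c + a^2 b^2 - 4 b^3 - 27 c^2.
Plug a = 3, b = 4, c = -3:
  18*(3)*(4)*(-3) - 4*(3)^3*(-3) + (3)^2*(4)^2 - 4*(4)^3 - 27*(-3)^2
  = -648 + (324) + 144 + (-256) + (-243)
  = -679.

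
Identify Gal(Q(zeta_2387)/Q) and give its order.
|Gal(Q(zeta_2387)/Q)| = phi(2387) = 1800; group ≅ (Z/2387Z)^* ≅ Z/6Z × Z/10Z × Z/30Z

The n-th cyclotomic polynomial Φ_2387(x) is the minimal polynomial of zeta_2387 over Q and has degree phi(2387) = 1800. So Q(zeta_2387) is a degree-1800 Galois extension with Galois group (Z/2387Z)^*. By CRT, (Z/2387Z)^* ≅ (Z/7Z)^* × (Z/11Z)^* × (Z/31Z)^*. Each prime-power unit group is (Z/7Z)^* ≅ Z/6Z; (Z/11Z)^* ≅ Z/10Z; (Z/31Z)^* ≅ Z/30Z. Hence Gal(Q(zeta_2387)/Q) ≅ Z/6Z × Z/10Z × Z/30Z.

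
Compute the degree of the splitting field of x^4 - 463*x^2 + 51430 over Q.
[K:Q] = 4

f factors as (x^2 - 185)(x^2 - 278); the splitting field is K = Q(sqrt(185), sqrt(278)). Since 185, 278, and 51430 are all non-squares in Q, the three subfields Q(sqrt(185)), Q(sqrt(278)), Q(sqrt(51430)) are distinct degree-2 extensions, so [K:Q] = 4 (Klein four Galois group).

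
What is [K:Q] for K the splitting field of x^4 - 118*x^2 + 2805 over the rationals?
[K:Q] = 4

f factors as (x^2 - 85)(x^2 - 33); the splitting field is K = Q(sqrt(85), sqrt(33)). Since 85, 33, and 2805 are all non-squares in Q, the three subfields Q(sqrt(85)), Q(sqrt(33)), Q(sqrt(2805)) are distinct degree-2 extensions, so [K:Q] = 4 (Klein four Galois group).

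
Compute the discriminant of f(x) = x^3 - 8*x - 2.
Δ = 1940

For a depressed cubic x^3 + p x + q the discriminant is Δ = -4 p^3 - 27 q^2 = -4*(-8)^3 - 27*(-2)^2 = 2048 - 108 = 1940.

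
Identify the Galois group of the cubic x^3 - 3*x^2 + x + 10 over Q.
Gal(K/Q) = S_3 (symmetric group of order 6)

Compute the discriminant of x^3 + (-3)*x^2 + (1)*x + (10): Δ = -2155. Since Δ is not a rational square, the Galois group is not contained in A_3; it must be the full S_3 (irreducibility of the cubic rules out anything smaller).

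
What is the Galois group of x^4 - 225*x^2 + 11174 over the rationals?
Gal(K/Q) = V_4 (Klein four-group, Z/2Z × Z/2Z)

f factors as (x^2 - 151)(x^2 - 74), so the splitting field is K = Q(sqrt(151), sqrt(74)). The elements 151, 74, 11174 are all non-squares in Q, so sqrt(151) and sqrt(74) generate independent quadratic extensions. Thus [K:Q] = 4 and Gal(K/Q) is generated by the two order-2 automorphisms sqrt(151) ↦ -sqrt(151) and sqrt(74) ↦ -sqrt(74), giving V_4.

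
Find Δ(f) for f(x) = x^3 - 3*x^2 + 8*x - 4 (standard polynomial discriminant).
Δ = -608

For x^3 + a x^2 + b x + c the discriminant is Δ = 18 a b c - 4 a^3 c + a^2 b^2 - 4 b^3 - 27 c^2.
Plug a = -3, b = 8, c = -4:
  18*(-3)*(8)*(-4) - 4*(-3)^3*(-4) + (-3)^2*(8)^2 - 4*(8)^3 - 27*(-4)^2
  = 1728 + (-432) + 576 + (-2048) + (-432)
  = -608.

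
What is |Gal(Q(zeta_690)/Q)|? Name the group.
|Gal(Q(zeta_690)/Q)| = phi(690) = 176; group ≅ (Z/690Z)^* ≅ Z/2Z × Z/4Z × Z/22Z

The n-th cyclotomic polynomial Φ_690(x) is the minimal polynomial of zeta_690 over Q and has degree phi(690) = 176. So Q(zeta_690) is a degree-176 Galois extension with Galois group (Z/690Z)^*. By CRT, (Z/690Z)^* ≅ (Z/2Z)^* × (Z/3Z)^* × (Z/5Z)^* × (Z/23Z)^*. Each prime-power unit group is (Z/2Z)^* ≅ trivial group (order 1); (Z/3Z)^* ≅ Z/2Z; (Z/5Z)^* ≅ Z/4Z; (Z/23Z)^* ≅ Z/22Z. Hence Gal(Q(zeta_690)/Q) ≅ Z/2Z × Z/4Z × Z/22Z.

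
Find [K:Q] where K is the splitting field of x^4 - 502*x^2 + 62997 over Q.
[K:Q] = 4

f factors as (x^2 - 253)(x^2 - 249); the splitting field is K = Q(sqrt(253), sqrt(249)). Since 253, 249, and 62997 are all non-squares in Q, the three subfields Q(sqrt(253)), Q(sqrt(249)), Q(sqrt(62997)) are distinct degree-2 extensions, so [K:Q] = 4 (Klein four Galois group).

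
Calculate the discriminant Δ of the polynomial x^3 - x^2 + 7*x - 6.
Δ = -1563

For x^3 + a x^2 + b x + c the discriminant is Δ = 18 a b c - 4 a^3 c + a^2 b^2 - 4 b^3 - 27 c^2.
Plug a = -1, b = 7, c = -6:
  18*(-1)*(7)*(-6) - 4*(-1)^3*(-6) + (-1)^2*(7)^2 - 4*(7)^3 - 27*(-6)^2
  = 756 + (-24) + 49 + (-1372) + (-972)
  = -1563.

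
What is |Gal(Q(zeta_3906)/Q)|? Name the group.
|Gal(Q(zeta_3906)/Q)| = phi(3906) = 1080; group ≅ (Z/3906Z)^* ≅ Z/6Z × Z/6Z × Z/30Z

The n-th cyclotomic polynomial Φ_3906(x) is the minimal polynomial of zeta_3906 over Q and has degree phi(3906) = 1080. So Q(zeta_3906) is a degree-1080 Galois extension with Galois group (Z/3906Z)^*. By CRT, (Z/3906Z)^* ≅ (Z/2Z)^* × (Z/9Z)^* × (Z/7Z)^* × (Z/31Z)^*. Each prime-power unit group is (Z/2Z)^* ≅ trivial group (order 1); (Z/9Z)^* ≅ Z/6Z; (Z/7Z)^* ≅ Z/6Z; (Z/31Z)^* ≅ Z/30Z. Hence Gal(Q(zeta_3906)/Q) ≅ Z/6Z × Z/6Z × Z/30Z.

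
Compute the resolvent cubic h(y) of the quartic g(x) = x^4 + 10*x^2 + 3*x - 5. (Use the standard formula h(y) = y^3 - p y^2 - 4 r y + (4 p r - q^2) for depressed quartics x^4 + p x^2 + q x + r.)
h(y) = y^3 - 10*y^2 + 20*y - 209

Identify coefficients: p = 10, q = 3, r = -5.
Plug into h(y) = y^3 - p y^2 - 4 r y + (4 p r - q^2):
  h(y) = y^3 - (10) y^2 - 4*(-5) y + (4*(10)*(-5) - (3)^2)
       = y^3 + (-10) y^2 + (20) y + (-209).
Simplifying: h(y) = y^3 - 10*y^2 + 20*y - 209.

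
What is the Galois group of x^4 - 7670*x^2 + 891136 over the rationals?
Gal(K/Q) = Z/2Z (cyclic of order 2)

f factors as (x^2 - 7552)(x^2 - 118), so the splitting field is K = Q(sqrt(7552), sqrt(118)). The squarefree part of 7552 is 118 and the squarefree part of 118 is also 118, so sqrt(7552) and sqrt(118) are both rational multiples of sqrt(118). Hence Q(sqrt(7552)) = Q(sqrt(118)) = Q(sqrt(118)), and the splitting field collapses to a single degree-2 extension with Galois group Z/2Z.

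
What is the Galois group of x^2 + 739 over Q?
Gal(K/Q) = Z/2Z (cyclic of order 2)

x^2 + 739 is irreducible over Q since -739 is not a rational square. The splitting field Q(sqrt(-739)) has degree 2 over Q, and its unique nontrivial automorphism is sqrt(-739) ↦ -sqrt(-739). Hence Gal(Q(sqrt(-739))/Q) = Z/2Z.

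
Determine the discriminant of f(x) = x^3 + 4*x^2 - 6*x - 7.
Δ = 4933

For x^3 + a x^2 + b x + c the discriminant is Δ = 18 a b c - 4 a^3 c + a^2 b^2 - 4 b^3 - 27 c^2.
Plug a = 4, b = -6, c = -7:
  18*(4)*(-6)*(-7) - 4*(4)^3*(-7) + (4)^2*(-6)^2 - 4*(-6)^3 - 27*(-7)^2
  = 3024 + (1792) + 576 + (864) + (-1323)
  = 4933.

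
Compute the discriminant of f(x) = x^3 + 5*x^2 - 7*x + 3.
Δ = -1036

For x^3 + a x^2 + b x + c the discriminant is Δ = 18 a b c - 4 a^3 c + a^2 b^2 - 4 b^3 - 27 c^2.
Plug a = 5, b = -7, c = 3:
  18*(5)*(-7)*(3) - 4*(5)^3*(3) + (5)^2*(-7)^2 - 4*(-7)^3 - 27*(3)^2
  = -1890 + (-1500) + 1225 + (1372) + (-243)
  = -1036.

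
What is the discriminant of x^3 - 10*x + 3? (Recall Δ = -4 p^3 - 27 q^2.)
Δ = 3757

For a depressed cubic x^3 + p x + q the discriminant is Δ = -4 p^3 - 27 q^2 = -4*(-10)^3 - 27*(3)^2 = 4000 - 243 = 3757.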